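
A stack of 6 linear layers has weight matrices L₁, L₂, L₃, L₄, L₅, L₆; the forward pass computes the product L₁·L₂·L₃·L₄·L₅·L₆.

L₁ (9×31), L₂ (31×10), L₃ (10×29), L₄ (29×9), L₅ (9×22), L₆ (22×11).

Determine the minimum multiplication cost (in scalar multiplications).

Adjacent pairs: L₁L₂ = 9·31·10 = 2790; L₂L₃ = 31·10·29 = 8990; L₃L₄ = 10·29·9 = 2610; L₄L₅ = 29·9·22 = 5742; L₅L₆ = 9·22·11 = 2178.
Length 3: L₁..L₃: k=1: 0+8990+9·31·29=17081; k=2: 2790+0+9·10·29=5400 → min 5400 | L₂..L₄: k=2: 0+2610+31·10·9=5400; k=3: 8990+0+31·29·9=17081 → min 5400 | L₃..L₅: k=3: 0+5742+10·29·22=12122; k=4: 2610+0+10·9·22=4590 → min 4590 | L₄..L₆: k=4: 0+2178+29·9·11=5049; k=5: 5742+0+29·22·11=12760 → min 5049.
Length 4: L₁..L₄: k=1: 0+5400+9·31·9=7911; k=2: 2790+2610+9·10·9=6210; k=3: 5400+0+9·29·9=7749 → min 6210 | L₂..L₅: k=2: 0+4590+31·10·22=11410; k=3: 8990+5742+31·29·22=34510; k=4: 5400+0+31·9·22=11538 → min 11410 | L₃..L₆: k=3: 0+5049+10·29·11=8239; k=4: 2610+2178+10·9·11=5778; k=5: 4590+0+10·22·11=7010 → min 5778.
Length 5: L₁..L₅: k=1: 0+11410+9·31·22=17548; k=2: 2790+4590+9·10·22=9360; k=3: 5400+5742+9·29·22=16884; k=4: 6210+0+9·9·22=7992 → min 7992 | L₂..L₆: k=2: 0+5778+31·10·11=9188; k=3: 8990+5049+31·29·11=23928; k=4: 5400+2178+31·9·11=10647; k=5: 11410+0+31·22·11=18912 → min 9188.
Length 6: L₁..L₆: k=1: 0+9188+9·31·11=12257; k=2: 2790+5778+9·10·11=9558; k=3: 5400+5049+9·29·11=13320; k=4: 6210+2178+9·9·11=9279; k=5: 7992+0+9·22·11=10170 → min 9279.
Optimal order: (((L₁·L₂)·(L₃·L₄))·(L₅·L₆)) with cost 9279.

9279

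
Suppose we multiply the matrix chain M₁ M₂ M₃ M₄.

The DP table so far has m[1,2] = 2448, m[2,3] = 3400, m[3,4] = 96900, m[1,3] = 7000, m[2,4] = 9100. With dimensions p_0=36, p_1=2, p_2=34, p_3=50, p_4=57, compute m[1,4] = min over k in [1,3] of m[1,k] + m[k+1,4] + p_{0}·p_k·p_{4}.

m[1,4] = min over k∈[1,3] of m[1,k]+m[k+1,4]+p_{0}·p_k·p_{4}.
k=1: 0 + 9100 + 36·2·57 = 13204; k=2: 2448 + 96900 + 36·34·57 = 169116; k=3: 7000 + 0 + 36·50·57 = 109600.
Minimum: 13204 at k=1.

13204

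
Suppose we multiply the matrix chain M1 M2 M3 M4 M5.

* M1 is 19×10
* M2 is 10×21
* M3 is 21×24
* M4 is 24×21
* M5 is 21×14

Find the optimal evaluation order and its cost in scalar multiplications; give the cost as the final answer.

Adjacent pairs: M1M2 = 19·10·21 = 3990; M2M3 = 10·21·24 = 5040; M3M4 = 21·24·21 = 10584; M4M5 = 24·21·14 = 7056.
Length 3: M1..M3: k=1: 0+5040+19·10·24=9600; k=2: 3990+0+19·21·24=13566 → min 9600 | M2..M4: k=2: 0+10584+10·21·21=14994; k=3: 5040+0+10·24·21=10080 → min 10080 | M3..M5: k=3: 0+7056+21·24·14=14112; k=4: 10584+0+21·21·14=16758 → min 14112.
Length 4: M1..M4: k=1: 0+10080+19·10·21=14070; k=2: 3990+10584+19·21·21=22953; k=3: 9600+0+19·24·21=19176 → min 14070 | M2..M5: k=2: 0+14112+10·21·14=17052; k=3: 5040+7056+10·24·14=15456; k=4: 10080+0+10·21·14=13020 → min 13020.
Length 5: M1..M5: k=1: 0+13020+19·10·14=15680; k=2: 3990+14112+19·21·14=23688; k=3: 9600+7056+19·24·14=23040; k=4: 14070+0+19·21·14=19656 → min 15680.
Optimal parenthesization: (M1 (((M2 M3) M4) M5)) with cost 15680.

15680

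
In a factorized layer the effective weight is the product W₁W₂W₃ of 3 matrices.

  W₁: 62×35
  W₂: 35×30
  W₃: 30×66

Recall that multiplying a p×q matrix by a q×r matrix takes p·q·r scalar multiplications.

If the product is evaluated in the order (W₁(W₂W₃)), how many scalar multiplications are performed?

(W₂W₃): 35×30 by 30×66 → 35×66, cost 35·30·66 = 69300
(W₁(W₂W₃)): 62×35 by 35×66 → 62×66, cost 62·35·66 = 143220; cumulative 212520
Total: 212520 scalar multiplications.

212520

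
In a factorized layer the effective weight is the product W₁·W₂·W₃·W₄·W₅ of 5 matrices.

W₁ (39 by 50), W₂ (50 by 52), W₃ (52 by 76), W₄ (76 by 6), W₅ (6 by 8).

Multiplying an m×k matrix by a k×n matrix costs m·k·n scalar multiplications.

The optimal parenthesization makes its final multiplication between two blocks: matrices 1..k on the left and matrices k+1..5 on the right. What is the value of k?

Adjacent pairs: W₁W₂ = 39·50·52 = 101400; W₂W₃ = 50·52·76 = 197600; W₃W₄ = 52·76·6 = 23712; W₄W₅ = 76·6·8 = 3648.
Length 3: W₁..W₃: k=1: 0+197600+39·50·76=345800; k=2: 101400+0+39·52·76=255528 → min 255528 | W₂..W₄: k=2: 0+23712+50·52·6=39312; k=3: 197600+0+50·76·6=220400 → min 39312 | W₃..W₅: k=3: 0+3648+52·76·8=35264; k=4: 23712+0+52·6·8=26208 → min 26208.
Length 4: W₁..W₄: k=1: 0+39312+39·50·6=51012; k=2: 101400+23712+39·52·6=137280; k=3: 255528+0+39·76·6=273312 → min 51012 | W₂..W₅: k=2: 0+26208+50·52·8=47008; k=3: 197600+3648+50·76·8=231648; k=4: 39312+0+50·6·8=41712 → min 41712.
Top-level splits: k=1: (W₁..W₁)·(W₂..W₅) → 0+41712+39·50·8 = 57312; k=2: (W₁..W₂)·(W₃..W₅) → 101400+26208+39·52·8 = 143832; k=3: (W₁..W₃)·(W₄..W₅) → 255528+3648+39·76·8 = 282888; k=4: (W₁..W₄)·(W₅..W₅) → 51012+0+39·6·8 = 52884.
Best split is after W₄, i.e. k = 4.

4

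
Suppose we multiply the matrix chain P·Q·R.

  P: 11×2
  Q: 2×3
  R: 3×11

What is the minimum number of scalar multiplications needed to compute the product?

Order (P·(Q·R)): (Q·R): 2×3 by 3×11 → 2×11, cost 2·3·11 = 66; (P·(Q·R)): 11×2 by 2×11 → 11×11, cost 11·2·11 = 242; cumulative 308. Total 308.
Order ((P·Q)·R): (P·Q): 11×2 by 2×3 → 11×3, cost 11·2·3 = 66; ((P·Q)·R): 11×3 by 3×11 → 11×11, cost 11·3·11 = 363; cumulative 429. Total 429.
Minimum: 308.

308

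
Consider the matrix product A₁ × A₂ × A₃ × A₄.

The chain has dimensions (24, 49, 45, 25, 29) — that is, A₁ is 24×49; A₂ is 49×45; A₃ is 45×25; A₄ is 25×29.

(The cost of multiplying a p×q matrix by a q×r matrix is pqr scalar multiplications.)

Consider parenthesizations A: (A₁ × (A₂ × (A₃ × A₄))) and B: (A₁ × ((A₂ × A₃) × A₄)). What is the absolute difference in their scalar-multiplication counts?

5920

Order A = (A₁ × (A₂ × (A₃ × A₄))): (A₃ × A₄): 45×25 by 25×29 → 45×29, cost 45·25·29 = 32625; (A₂ × (A₃ × A₄)): 49×45 by 45×29 → 49×29, cost 49·45·29 = 63945; cumulative 96570; (A₁ × (A₂ × (A₃ × A₄))): 24×49 by 49×29 → 24×29, cost 24·49·29 = 34104; cumulative 130674. Total 130674.
Order B = (A₁ × ((A₂ × A₃) × A₄)): (A₂ × A₃): 49×45 by 45×25 → 49×25, cost 49·45·25 = 55125; ((A₂ × A₃) × A₄): 49×25 by 25×29 → 49×29, cost 49·25·29 = 35525; cumulative 90650; (A₁ × ((A₂ × A₃) × A₄)): 24×49 by 49×29 → 24×29, cost 24·49·29 = 34104; cumulative 124754. Total 124754.
Difference: |130674 − 124754| = 5920.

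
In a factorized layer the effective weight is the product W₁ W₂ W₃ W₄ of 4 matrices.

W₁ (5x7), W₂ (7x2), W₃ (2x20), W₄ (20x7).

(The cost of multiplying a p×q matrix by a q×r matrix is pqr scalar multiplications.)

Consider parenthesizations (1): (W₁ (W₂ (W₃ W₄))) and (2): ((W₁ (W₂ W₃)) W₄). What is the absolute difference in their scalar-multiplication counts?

Order (1) = (W₁ (W₂ (W₃ W₄))): (W₃ W₄): 2×20 by 20×7 → 2×7, cost 2·20·7 = 280; (W₂ (W₃ W₄)): 7×2 by 2×7 → 7×7, cost 7·2·7 = 98; cumulative 378; (W₁ (W₂ (W₃ W₄))): 5×7 by 7×7 → 5×7, cost 5·7·7 = 245; cumulative 623. Total 623.
Order (2) = ((W₁ (W₂ W₃)) W₄): (W₂ W₃): 7×2 by 2×20 → 7×20, cost 7·2·20 = 280; (W₁ (W₂ W₃)): 5×7 by 7×20 → 5×20, cost 5·7·20 = 700; cumulative 980; ((W₁ (W₂ W₃)) W₄): 5×20 by 20×7 → 5×7, cost 5·20·7 = 700; cumulative 1680. Total 1680.
Difference: |623 − 1680| = 1057.

1057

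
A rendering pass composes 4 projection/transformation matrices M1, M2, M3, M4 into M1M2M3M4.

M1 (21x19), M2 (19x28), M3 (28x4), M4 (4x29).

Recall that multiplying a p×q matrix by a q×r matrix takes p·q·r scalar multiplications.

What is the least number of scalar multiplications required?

Adjacent pairs: M1M2 = 21·19·28 = 11172; M2M3 = 19·28·4 = 2128; M3M4 = 28·4·29 = 3248.
Length 3: M1..M3: k=1: 0+2128+21·19·4=3724; k=2: 11172+0+21·28·4=13524 → min 3724 | M2..M4: k=2: 0+3248+19·28·29=18676; k=3: 2128+0+19·4·29=4332 → min 4332.
Length 4: M1..M4: k=1: 0+4332+21·19·29=15903; k=2: 11172+3248+21·28·29=31472; k=3: 3724+0+21·4·29=6160 → min 6160.
Optimal order: ((M1(M2M3))M4) with cost 6160.

6160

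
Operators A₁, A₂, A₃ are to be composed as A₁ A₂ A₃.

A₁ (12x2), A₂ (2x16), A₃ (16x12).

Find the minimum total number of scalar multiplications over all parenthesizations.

672

Order (A₁ (A₂ A₃)): (A₂ A₃): 2×16 by 16×12 → 2×12, cost 2·16·12 = 384; (A₁ (A₂ A₃)): 12×2 by 2×12 → 12×12, cost 12·2·12 = 288; cumulative 672. Total 672.
Order ((A₁ A₂) A₃): (A₁ A₂): 12×2 by 2×16 → 12×16, cost 12·2·16 = 384; ((A₁ A₂) A₃): 12×16 by 16×12 → 12×12, cost 12·16·12 = 2304; cumulative 2688. Total 2688.
Minimum: 672.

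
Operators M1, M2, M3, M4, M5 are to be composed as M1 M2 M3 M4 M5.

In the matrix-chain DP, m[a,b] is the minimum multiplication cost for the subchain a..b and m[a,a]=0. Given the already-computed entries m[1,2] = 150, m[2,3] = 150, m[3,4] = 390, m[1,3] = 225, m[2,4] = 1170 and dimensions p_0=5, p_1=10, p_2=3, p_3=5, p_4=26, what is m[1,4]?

875

m[1,4] = min over k∈[1,3] of m[1,k]+m[k+1,4]+p_{0}·p_k·p_{4}.
k=1: 0 + 1170 + 5·10·26 = 2470; k=2: 150 + 390 + 5·3·26 = 930; k=3: 225 + 0 + 5·5·26 = 875.
Minimum: 875 at k=3.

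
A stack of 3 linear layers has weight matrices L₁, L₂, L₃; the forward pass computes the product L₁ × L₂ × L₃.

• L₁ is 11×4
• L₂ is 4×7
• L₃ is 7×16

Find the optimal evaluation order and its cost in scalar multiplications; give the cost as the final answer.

1152

(L₁ × (L₂ × L₃)): cost 1152.
((L₁ × L₂) × L₃): cost 1540.
Optimal: (L₁ × (L₂ × L₃)) with cost 1152.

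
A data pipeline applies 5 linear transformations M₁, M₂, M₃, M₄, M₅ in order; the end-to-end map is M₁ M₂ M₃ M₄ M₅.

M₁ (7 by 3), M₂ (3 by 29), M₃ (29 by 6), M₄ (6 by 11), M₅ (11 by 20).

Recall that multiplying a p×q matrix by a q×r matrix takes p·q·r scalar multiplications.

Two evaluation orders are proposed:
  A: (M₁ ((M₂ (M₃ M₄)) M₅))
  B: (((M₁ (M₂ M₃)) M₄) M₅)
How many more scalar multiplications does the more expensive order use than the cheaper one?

1301

Order A = (M₁ ((M₂ (M₃ M₄)) M₅)): (M₃ M₄): 29×6 by 6×11 → 29×11, cost 29·6·11 = 1914; (M₂ (M₃ M₄)): 3×29 by 29×11 → 3×11, cost 3·29·11 = 957; cumulative 2871; ((M₂ (M₃ M₄)) M₅): 3×11 by 11×20 → 3×20, cost 3·11·20 = 660; cumulative 3531; (M₁ ((M₂ (M₃ M₄)) M₅)): 7×3 by 3×20 → 7×20, cost 7·3·20 = 420; cumulative 3951. Total 3951.
Order B = (((M₁ (M₂ M₃)) M₄) M₅): (M₂ M₃): 3×29 by 29×6 → 3×6, cost 3·29·6 = 522; (M₁ (M₂ M₃)): 7×3 by 3×6 → 7×6, cost 7·3·6 = 126; cumulative 648; ((M₁ (M₂ M₃)) M₄): 7×6 by 6×11 → 7×11, cost 7·6·11 = 462; cumulative 1110; (((M₁ (M₂ M₃)) M₄) M₅): 7×11 by 11×20 → 7×20, cost 7·11·20 = 1540; cumulative 2650. Total 2650.
Difference: |3951 − 2650| = 1301.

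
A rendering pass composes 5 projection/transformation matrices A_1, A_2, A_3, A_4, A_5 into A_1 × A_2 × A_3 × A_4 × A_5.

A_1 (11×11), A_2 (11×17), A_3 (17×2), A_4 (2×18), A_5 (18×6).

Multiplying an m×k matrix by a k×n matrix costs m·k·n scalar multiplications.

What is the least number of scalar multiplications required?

Adjacent pairs: A_1A_2 = 11·11·17 = 2057; A_2A_3 = 11·17·2 = 374; A_3A_4 = 17·2·18 = 612; A_4A_5 = 2·18·6 = 216.
Length 3: A_1..A_3: k=1: 0+374+11·11·2=616; k=2: 2057+0+11·17·2=2431 → min 616 | A_2..A_4: k=2: 0+612+11·17·18=3978; k=3: 374+0+11·2·18=770 → min 770 | A_3..A_5: k=3: 0+216+17·2·6=420; k=4: 612+0+17·18·6=2448 → min 420.
Length 4: A_1..A_4: k=1: 0+770+11·11·18=2948; k=2: 2057+612+11·17·18=6035; k=3: 616+0+11·2·18=1012 → min 1012 | A_2..A_5: k=2: 0+420+11·17·6=1542; k=3: 374+216+11·2·6=722; k=4: 770+0+11·18·6=1958 → min 722.
Length 5: A_1..A_5: k=1: 0+722+11·11·6=1448; k=2: 2057+420+11·17·6=3599; k=3: 616+216+11·2·6=964; k=4: 1012+0+11·18·6=2200 → min 964.
Optimal order: ((A_1 × (A_2 × A_3)) × (A_4 × A_5)) with cost 964.

964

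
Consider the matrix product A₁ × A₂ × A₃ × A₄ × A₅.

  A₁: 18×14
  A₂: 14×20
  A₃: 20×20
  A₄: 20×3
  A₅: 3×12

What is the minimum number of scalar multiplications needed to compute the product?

Adjacent pairs: A₁A₂ = 18·14·20 = 5040; A₂A₃ = 14·20·20 = 5600; A₃A₄ = 20·20·3 = 1200; A₄A₅ = 20·3·12 = 720.
Length 3: A₁..A₃: k=1: 0+5600+18·14·20=10640; k=2: 5040+0+18·20·20=12240 → min 10640 | A₂..A₄: k=2: 0+1200+14·20·3=2040; k=3: 5600+0+14·20·3=6440 → min 2040 | A₃..A₅: k=3: 0+720+20·20·12=5520; k=4: 1200+0+20·3·12=1920 → min 1920.
Length 4: A₁..A₄: k=1: 0+2040+18·14·3=2796; k=2: 5040+1200+18·20·3=7320; k=3: 10640+0+18·20·3=11720 → min 2796 | A₂..A₅: k=2: 0+1920+14·20·12=5280; k=3: 5600+720+14·20·12=9680; k=4: 2040+0+14·3·12=2544 → min 2544.
Length 5: A₁..A₅: k=1: 0+2544+18·14·12=5568; k=2: 5040+1920+18·20·12=11280; k=3: 10640+720+18·20·12=15680; k=4: 2796+0+18·3·12=3444 → min 3444.
Optimal order: ((A₁ × (A₂ × (A₃ × A₄))) × A₅) with cost 3444.

3444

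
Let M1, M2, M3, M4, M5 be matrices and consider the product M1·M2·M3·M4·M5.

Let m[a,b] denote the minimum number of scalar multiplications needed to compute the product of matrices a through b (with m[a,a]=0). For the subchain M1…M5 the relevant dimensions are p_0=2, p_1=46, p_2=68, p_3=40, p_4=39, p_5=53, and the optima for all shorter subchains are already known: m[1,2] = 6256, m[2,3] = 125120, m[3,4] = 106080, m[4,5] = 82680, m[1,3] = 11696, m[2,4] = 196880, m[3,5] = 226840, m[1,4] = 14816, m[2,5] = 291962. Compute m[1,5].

18950

m[1,5] = min over k∈[1,4] of m[1,k]+m[k+1,5]+p_{0}·p_k·p_{5}.
k=1: 0 + 291962 + 2·46·53 = 296838; k=2: 6256 + 226840 + 2·68·53 = 240304; k=3: 11696 + 82680 + 2·40·53 = 98616; k=4: 14816 + 0 + 2·39·53 = 18950.
Minimum: 18950 at k=4.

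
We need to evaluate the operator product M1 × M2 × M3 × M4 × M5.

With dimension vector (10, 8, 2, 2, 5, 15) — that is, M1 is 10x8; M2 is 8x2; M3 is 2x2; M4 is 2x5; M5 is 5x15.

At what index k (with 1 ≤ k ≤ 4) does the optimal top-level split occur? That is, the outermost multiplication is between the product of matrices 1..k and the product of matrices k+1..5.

2

Adjacent pairs: M1M2 = 10·8·2 = 160; M2M3 = 8·2·2 = 32; M3M4 = 2·2·5 = 20; M4M5 = 2·5·15 = 150.
Length 3: M1..M3: k=1: 0+32+10·8·2=192; k=2: 160+0+10·2·2=200 → min 192 | M2..M4: k=2: 0+20+8·2·5=100; k=3: 32+0+8·2·5=112 → min 100 | M3..M5: k=3: 0+150+2·2·15=210; k=4: 20+0+2·5·15=170 → min 170.
Length 4: M1..M4: k=1: 0+100+10·8·5=500; k=2: 160+20+10·2·5=280; k=3: 192+0+10·2·5=292 → min 280 | M2..M5: k=2: 0+170+8·2·15=410; k=3: 32+150+8·2·15=422; k=4: 100+0+8·5·15=700 → min 410.
Top-level splits: k=1: (M1..M1)·(M2..M5) → 0+410+10·8·15 = 1610; k=2: (M1..M2)·(M3..M5) → 160+170+10·2·15 = 630; k=3: (M1..M3)·(M4..M5) → 192+150+10·2·15 = 642; k=4: (M1..M4)·(M5..M5) → 280+0+10·5·15 = 1030.
Best split is after M2, i.e. k = 2.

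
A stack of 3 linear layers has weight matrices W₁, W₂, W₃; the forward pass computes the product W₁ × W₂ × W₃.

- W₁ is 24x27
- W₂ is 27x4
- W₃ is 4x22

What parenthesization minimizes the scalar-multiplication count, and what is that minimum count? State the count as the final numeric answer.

4704

(W₁ × (W₂ × W₃)): cost 16632.
((W₁ × W₂) × W₃): cost 4704.
Optimal: ((W₁ × W₂) × W₃) with cost 4704.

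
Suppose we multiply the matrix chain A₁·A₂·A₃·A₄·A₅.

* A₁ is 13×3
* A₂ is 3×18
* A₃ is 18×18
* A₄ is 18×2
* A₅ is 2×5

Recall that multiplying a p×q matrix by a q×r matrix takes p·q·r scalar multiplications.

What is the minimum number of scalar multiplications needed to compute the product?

Adjacent pairs: A₁A₂ = 13·3·18 = 702; A₂A₃ = 3·18·18 = 972; A₃A₄ = 18·18·2 = 648; A₄A₅ = 18·2·5 = 180.
Length 3: A₁..A₃: k=1: 0+972+13·3·18=1674; k=2: 702+0+13·18·18=4914 → min 1674 | A₂..A₄: k=2: 0+648+3·18·2=756; k=3: 972+0+3·18·2=1080 → min 756 | A₃..A₅: k=3: 0+180+18·18·5=1800; k=4: 648+0+18·2·5=828 → min 828.
Length 4: A₁..A₄: k=1: 0+756+13·3·2=834; k=2: 702+648+13·18·2=1818; k=3: 1674+0+13·18·2=2142 → min 834 | A₂..A₅: k=2: 0+828+3·18·5=1098; k=3: 972+180+3·18·5=1422; k=4: 756+0+3·2·5=786 → min 786.
Length 5: A₁..A₅: k=1: 0+786+13·3·5=981; k=2: 702+828+13·18·5=2700; k=3: 1674+180+13·18·5=3024; k=4: 834+0+13·2·5=964 → min 964.
Optimal order: ((A₁·(A₂·(A₃·A₄)))·A₅) with cost 964.

964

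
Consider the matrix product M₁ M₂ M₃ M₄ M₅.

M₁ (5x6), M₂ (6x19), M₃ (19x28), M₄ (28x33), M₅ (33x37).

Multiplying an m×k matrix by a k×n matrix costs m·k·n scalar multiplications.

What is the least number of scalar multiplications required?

Adjacent pairs: M₁M₂ = 5·6·19 = 570; M₂M₃ = 6·19·28 = 3192; M₃M₄ = 19·28·33 = 17556; M₄M₅ = 28·33·37 = 34188.
Length 3: M₁..M₃: k=1: 0+3192+5·6·28=4032; k=2: 570+0+5·19·28=3230 → min 3230 | M₂..M₄: k=2: 0+17556+6·19·33=21318; k=3: 3192+0+6·28·33=8736 → min 8736 | M₃..M₅: k=3: 0+34188+19·28·37=53872; k=4: 17556+0+19·33·37=40755 → min 40755.
Length 4: M₁..M₄: k=1: 0+8736+5·6·33=9726; k=2: 570+17556+5·19·33=21261; k=3: 3230+0+5·28·33=7850 → min 7850 | M₂..M₅: k=2: 0+40755+6·19·37=44973; k=3: 3192+34188+6·28·37=43596; k=4: 8736+0+6·33·37=16062 → min 16062.
Length 5: M₁..M₅: k=1: 0+16062+5·6·37=17172; k=2: 570+40755+5·19·37=44840; k=3: 3230+34188+5·28·37=42598; k=4: 7850+0+5·33·37=13955 → min 13955.
Optimal order: ((((M₁ M₂) M₃) M₄) M₅) with cost 13955.

13955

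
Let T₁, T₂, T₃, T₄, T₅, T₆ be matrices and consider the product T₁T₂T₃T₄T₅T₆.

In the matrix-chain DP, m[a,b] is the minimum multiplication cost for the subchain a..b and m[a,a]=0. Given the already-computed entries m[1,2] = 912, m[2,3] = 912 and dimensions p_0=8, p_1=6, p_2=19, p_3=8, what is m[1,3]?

1296

m[1,3] = min over k∈[1,2] of m[1,k]+m[k+1,3]+p_{0}·p_k·p_{3}.
k=1: 0 + 912 + 8·6·8 = 1296; k=2: 912 + 0 + 8·19·8 = 2128.
Minimum: 1296 at k=1.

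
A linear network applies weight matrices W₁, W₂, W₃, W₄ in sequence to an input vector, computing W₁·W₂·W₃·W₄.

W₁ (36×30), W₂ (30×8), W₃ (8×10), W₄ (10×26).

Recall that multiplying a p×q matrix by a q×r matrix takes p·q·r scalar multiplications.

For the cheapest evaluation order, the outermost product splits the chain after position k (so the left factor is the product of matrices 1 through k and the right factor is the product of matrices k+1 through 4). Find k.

2

Adjacent pairs: W₁W₂ = 36·30·8 = 8640; W₂W₃ = 30·8·10 = 2400; W₃W₄ = 8·10·26 = 2080.
Length 3: W₁..W₃: k=1: 0+2400+36·30·10=13200; k=2: 8640+0+36·8·10=11520 → min 11520 | W₂..W₄: k=2: 0+2080+30·8·26=8320; k=3: 2400+0+30·10·26=10200 → min 8320.
Top-level splits: k=1: (W₁..W₁)·(W₂..W₄) → 0+8320+36·30·26 = 36400; k=2: (W₁..W₂)·(W₃..W₄) → 8640+2080+36·8·26 = 18208; k=3: (W₁..W₃)·(W₄..W₄) → 11520+0+36·10·26 = 20880.
Best split is after W₂, i.e. k = 2.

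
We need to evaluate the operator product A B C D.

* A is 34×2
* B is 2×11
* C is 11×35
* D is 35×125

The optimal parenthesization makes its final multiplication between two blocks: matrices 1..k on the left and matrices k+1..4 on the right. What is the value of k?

1

Adjacent pairs: AB = 34·2·11 = 748; BC = 2·11·35 = 770; CD = 11·35·125 = 48125.
Length 3: A..C: k=1: 0+770+34·2·35=3150; k=2: 748+0+34·11·35=13838 → min 3150 | B..D: k=2: 0+48125+2·11·125=50875; k=3: 770+0+2·35·125=9520 → min 9520.
Top-level splits: k=1: (A..A)·(B..D) → 0+9520+34·2·125 = 18020; k=2: (A..B)·(C..D) → 748+48125+34·11·125 = 95623; k=3: (A..C)·(D..D) → 3150+0+34·35·125 = 151900.
Best split is after A, i.e. k = 1.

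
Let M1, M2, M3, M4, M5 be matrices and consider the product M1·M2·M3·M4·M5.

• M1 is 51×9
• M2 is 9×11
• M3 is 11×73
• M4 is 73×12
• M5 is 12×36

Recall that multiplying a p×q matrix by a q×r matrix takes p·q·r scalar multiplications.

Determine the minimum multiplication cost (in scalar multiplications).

Adjacent pairs: M1M2 = 51·9·11 = 5049; M2M3 = 9·11·73 = 7227; M3M4 = 11·73·12 = 9636; M4M5 = 73·12·36 = 31536.
Length 3: M1..M3: k=1: 0+7227+51·9·73=40734; k=2: 5049+0+51·11·73=46002 → min 40734 | M2..M4: k=2: 0+9636+9·11·12=10824; k=3: 7227+0+9·73·12=15111 → min 10824 | M3..M5: k=3: 0+31536+11·73·36=60444; k=4: 9636+0+11·12·36=14388 → min 14388.
Length 4: M1..M4: k=1: 0+10824+51·9·12=16332; k=2: 5049+9636+51·11·12=21417; k=3: 40734+0+51·73·12=85410 → min 16332 | M2..M5: k=2: 0+14388+9·11·36=17952; k=3: 7227+31536+9·73·36=62415; k=4: 10824+0+9·12·36=14712 → min 14712.
Length 5: M1..M5: k=1: 0+14712+51·9·36=31236; k=2: 5049+14388+51·11·36=39633; k=3: 40734+31536+51·73·36=206298; k=4: 16332+0+51·12·36=38364 → min 31236.
Optimal order: (M1·((M2·(M3·M4))·M5)) with cost 31236.

31236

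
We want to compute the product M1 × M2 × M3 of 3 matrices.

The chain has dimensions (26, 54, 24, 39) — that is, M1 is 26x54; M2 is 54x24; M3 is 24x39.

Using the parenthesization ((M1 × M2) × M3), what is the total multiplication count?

58032

(M1 × M2): 26×54 by 54×24 → 26×24, cost 26·54·24 = 33696
((M1 × M2) × M3): 26×24 by 24×39 → 26×39, cost 26·24·39 = 24336; cumulative 58032
Total: 58032 scalar multiplications.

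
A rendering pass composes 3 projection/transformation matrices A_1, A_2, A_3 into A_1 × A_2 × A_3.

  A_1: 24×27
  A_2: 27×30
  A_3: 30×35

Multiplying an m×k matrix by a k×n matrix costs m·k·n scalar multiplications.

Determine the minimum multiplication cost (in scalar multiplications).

44640

Order (A_1 × (A_2 × A_3)): (A_2 × A_3): 27×30 by 30×35 → 27×35, cost 27·30·35 = 28350; (A_1 × (A_2 × A_3)): 24×27 by 27×35 → 24×35, cost 24·27·35 = 22680; cumulative 51030. Total 51030.
Order ((A_1 × A_2) × A_3): (A_1 × A_2): 24×27 by 27×30 → 24×30, cost 24·27·30 = 19440; ((A_1 × A_2) × A_3): 24×30 by 30×35 → 24×35, cost 24·30·35 = 25200; cumulative 44640. Total 44640.
Minimum: 44640.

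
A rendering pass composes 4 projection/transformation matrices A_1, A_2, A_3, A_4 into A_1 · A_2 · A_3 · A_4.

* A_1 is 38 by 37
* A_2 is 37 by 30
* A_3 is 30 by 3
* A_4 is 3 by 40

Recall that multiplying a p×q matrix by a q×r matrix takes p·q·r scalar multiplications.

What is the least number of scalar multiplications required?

Adjacent pairs: A_1A_2 = 38·37·30 = 42180; A_2A_3 = 37·30·3 = 3330; A_3A_4 = 30·3·40 = 3600.
Length 3: A_1..A_3: k=1: 0+3330+38·37·3=7548; k=2: 42180+0+38·30·3=45600 → min 7548 | A_2..A_4: k=2: 0+3600+37·30·40=48000; k=3: 3330+0+37·3·40=7770 → min 7770.
Length 4: A_1..A_4: k=1: 0+7770+38·37·40=64010; k=2: 42180+3600+38·30·40=91380; k=3: 7548+0+38·3·40=12108 → min 12108.
Optimal order: ((A_1 · (A_2 · A_3)) · A_4) with cost 12108.

12108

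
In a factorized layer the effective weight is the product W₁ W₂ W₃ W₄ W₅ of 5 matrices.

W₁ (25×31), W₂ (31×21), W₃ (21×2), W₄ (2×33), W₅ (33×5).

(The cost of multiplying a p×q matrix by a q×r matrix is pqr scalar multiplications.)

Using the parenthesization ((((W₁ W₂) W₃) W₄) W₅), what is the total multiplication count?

23100

(W₁ W₂): 25×31 by 31×21 → 25×21, cost 25·31·21 = 16275
((W₁ W₂) W₃): 25×21 by 21×2 → 25×2, cost 25·21·2 = 1050; cumulative 17325
(((W₁ W₂) W₃) W₄): 25×2 by 2×33 → 25×33, cost 25·2·33 = 1650; cumulative 18975
((((W₁ W₂) W₃) W₄) W₅): 25×33 by 33×5 → 25×5, cost 25·33·5 = 4125; cumulative 23100
Total: 23100 scalar multiplications.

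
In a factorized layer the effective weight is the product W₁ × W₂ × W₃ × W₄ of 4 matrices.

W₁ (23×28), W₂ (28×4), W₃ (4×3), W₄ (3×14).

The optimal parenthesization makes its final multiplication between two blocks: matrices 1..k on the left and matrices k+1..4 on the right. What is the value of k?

3

Adjacent pairs: W₁W₂ = 23·28·4 = 2576; W₂W₃ = 28·4·3 = 336; W₃W₄ = 4·3·14 = 168.
Length 3: W₁..W₃: k=1: 0+336+23·28·3=2268; k=2: 2576+0+23·4·3=2852 → min 2268 | W₂..W₄: k=2: 0+168+28·4·14=1736; k=3: 336+0+28·3·14=1512 → min 1512.
Top-level splits: k=1: (W₁..W₁)·(W₂..W₄) → 0+1512+23·28·14 = 10528; k=2: (W₁..W₂)·(W₃..W₄) → 2576+168+23·4·14 = 4032; k=3: (W₁..W₃)·(W₄..W₄) → 2268+0+23·3·14 = 3234.
Best split is after W₃, i.e. k = 3.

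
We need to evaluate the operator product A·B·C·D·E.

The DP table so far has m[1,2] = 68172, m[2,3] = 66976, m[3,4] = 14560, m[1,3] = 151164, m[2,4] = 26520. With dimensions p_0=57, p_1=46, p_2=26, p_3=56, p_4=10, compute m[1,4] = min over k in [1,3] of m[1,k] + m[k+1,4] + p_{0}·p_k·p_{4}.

m[1,4] = min over k∈[1,3] of m[1,k]+m[k+1,4]+p_{0}·p_k·p_{4}.
k=1: 0 + 26520 + 57·46·10 = 52740; k=2: 68172 + 14560 + 57·26·10 = 97552; k=3: 151164 + 0 + 57·56·10 = 183084.
Minimum: 52740 at k=1.

52740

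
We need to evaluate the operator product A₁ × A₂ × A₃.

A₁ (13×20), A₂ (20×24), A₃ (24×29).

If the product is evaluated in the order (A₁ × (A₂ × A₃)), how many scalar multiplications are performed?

21460

(A₂ × A₃): 20×24 by 24×29 → 20×29, cost 20·24·29 = 13920
(A₁ × (A₂ × A₃)): 13×20 by 20×29 → 13×29, cost 13·20·29 = 7540; cumulative 21460
Total: 21460 scalar multiplications.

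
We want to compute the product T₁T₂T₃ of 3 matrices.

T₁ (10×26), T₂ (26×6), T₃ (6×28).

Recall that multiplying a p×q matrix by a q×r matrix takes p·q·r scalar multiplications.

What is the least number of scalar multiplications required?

Order (T₁(T₂T₃)): (T₂T₃): 26×6 by 6×28 → 26×28, cost 26·6·28 = 4368; (T₁(T₂T₃)): 10×26 by 26×28 → 10×28, cost 10·26·28 = 7280; cumulative 11648. Total 11648.
Order ((T₁T₂)T₃): (T₁T₂): 10×26 by 26×6 → 10×6, cost 10·26·6 = 1560; ((T₁T₂)T₃): 10×6 by 6×28 → 10×28, cost 10·6·28 = 1680; cumulative 3240. Total 3240.
Minimum: 3240.

3240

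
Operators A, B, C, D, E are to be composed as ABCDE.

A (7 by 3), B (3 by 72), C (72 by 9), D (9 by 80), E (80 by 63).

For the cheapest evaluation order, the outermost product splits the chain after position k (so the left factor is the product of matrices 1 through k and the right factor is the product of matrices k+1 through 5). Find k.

1

Adjacent pairs: AB = 7·3·72 = 1512; BC = 3·72·9 = 1944; CD = 72·9·80 = 51840; DE = 9·80·63 = 45360.
Length 3: A..C: k=1: 0+1944+7·3·9=2133; k=2: 1512+0+7·72·9=6048 → min 2133 | B..D: k=2: 0+51840+3·72·80=69120; k=3: 1944+0+3·9·80=4104 → min 4104 | C..E: k=3: 0+45360+72·9·63=86184; k=4: 51840+0+72·80·63=414720 → min 86184.
Length 4: A..D: k=1: 0+4104+7·3·80=5784; k=2: 1512+51840+7·72·80=93672; k=3: 2133+0+7·9·80=7173 → min 5784 | B..E: k=2: 0+86184+3·72·63=99792; k=3: 1944+45360+3·9·63=49005; k=4: 4104+0+3·80·63=19224 → min 19224.
Top-level splits: k=1: (A..A)·(B..E) → 0+19224+7·3·63 = 20547; k=2: (A..B)·(C..E) → 1512+86184+7·72·63 = 119448; k=3: (A..C)·(D..E) → 2133+45360+7·9·63 = 51462; k=4: (A..D)·(E..E) → 5784+0+7·80·63 = 41064.
Best split is after A, i.e. k = 1.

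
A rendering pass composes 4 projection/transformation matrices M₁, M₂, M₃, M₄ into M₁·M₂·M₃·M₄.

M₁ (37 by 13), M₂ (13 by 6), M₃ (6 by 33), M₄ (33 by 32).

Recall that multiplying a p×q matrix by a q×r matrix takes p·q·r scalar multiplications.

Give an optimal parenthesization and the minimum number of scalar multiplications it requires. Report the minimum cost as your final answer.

Adjacent pairs: M₁M₂ = 37·13·6 = 2886; M₂M₃ = 13·6·33 = 2574; M₃M₄ = 6·33·32 = 6336.
Length 3: M₁..M₃: k=1: 0+2574+37·13·33=18447; k=2: 2886+0+37·6·33=10212 → min 10212 | M₂..M₄: k=2: 0+6336+13·6·32=8832; k=3: 2574+0+13·33·32=16302 → min 8832.
Length 4: M₁..M₄: k=1: 0+8832+37·13·32=24224; k=2: 2886+6336+37·6·32=16326; k=3: 10212+0+37·33·32=49284 → min 16326.
Optimal parenthesization: ((M₁·M₂)·(M₃·M₄)) with cost 16326.

16326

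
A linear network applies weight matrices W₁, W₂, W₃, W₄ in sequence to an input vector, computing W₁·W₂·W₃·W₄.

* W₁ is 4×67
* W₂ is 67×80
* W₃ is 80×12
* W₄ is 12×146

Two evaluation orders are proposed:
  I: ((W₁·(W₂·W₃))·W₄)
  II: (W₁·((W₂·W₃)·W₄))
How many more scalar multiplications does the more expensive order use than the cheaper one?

146288

Order I = ((W₁·(W₂·W₃))·W₄): (W₂·W₃): 67×80 by 80×12 → 67×12, cost 67·80·12 = 64320; (W₁·(W₂·W₃)): 4×67 by 67×12 → 4×12, cost 4·67·12 = 3216; cumulative 67536; ((W₁·(W₂·W₃))·W₄): 4×12 by 12×146 → 4×146, cost 4·12·146 = 7008; cumulative 74544. Total 74544.
Order II = (W₁·((W₂·W₃)·W₄)): (W₂·W₃): 67×80 by 80×12 → 67×12, cost 67·80·12 = 64320; ((W₂·W₃)·W₄): 67×12 by 12×146 → 67×146, cost 67·12·146 = 117384; cumulative 181704; (W₁·((W₂·W₃)·W₄)): 4×67 by 67×146 → 4×146, cost 4·67·146 = 39128; cumulative 220832. Total 220832.
Difference: |74544 − 220832| = 146288.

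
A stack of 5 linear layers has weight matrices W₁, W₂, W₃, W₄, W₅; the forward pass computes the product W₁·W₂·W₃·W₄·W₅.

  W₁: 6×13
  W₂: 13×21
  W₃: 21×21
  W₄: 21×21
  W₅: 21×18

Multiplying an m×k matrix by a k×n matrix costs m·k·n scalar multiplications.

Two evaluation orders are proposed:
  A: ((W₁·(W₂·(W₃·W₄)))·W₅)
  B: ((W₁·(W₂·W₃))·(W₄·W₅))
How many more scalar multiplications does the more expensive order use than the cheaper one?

Order A = ((W₁·(W₂·(W₃·W₄)))·W₅): (W₃·W₄): 21×21 by 21×21 → 21×21, cost 21·21·21 = 9261; (W₂·(W₃·W₄)): 13×21 by 21×21 → 13×21, cost 13·21·21 = 5733; cumulative 14994; (W₁·(W₂·(W₃·W₄))): 6×13 by 13×21 → 6×21, cost 6·13·21 = 1638; cumulative 16632; ((W₁·(W₂·(W₃·W₄)))·W₅): 6×21 by 21×18 → 6×18, cost 6·21·18 = 2268; cumulative 18900. Total 18900.
Order B = ((W₁·(W₂·W₃))·(W₄·W₅)): (W₂·W₃): 13×21 by 21×21 → 13×21, cost 13·21·21 = 5733; (W₁·(W₂·W₃)): 6×13 by 13×21 → 6×21, cost 6·13·21 = 1638; cumulative 7371; (W₄·W₅): 21×21 by 21×18 → 21×18, cost 21·21·18 = 7938; ((W₁·(W₂·W₃))·(W₄·W₅)): 6×21 by 21×18 → 6×18, cost 6·21·18 = 2268; cumulative 17577. Total 17577.
Difference: |18900 − 17577| = 1323.

1323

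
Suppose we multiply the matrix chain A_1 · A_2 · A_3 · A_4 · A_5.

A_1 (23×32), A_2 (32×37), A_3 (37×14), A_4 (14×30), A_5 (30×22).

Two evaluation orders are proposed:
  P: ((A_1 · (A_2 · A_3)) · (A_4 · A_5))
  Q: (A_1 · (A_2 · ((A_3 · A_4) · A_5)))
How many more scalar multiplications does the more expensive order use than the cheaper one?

Order P = ((A_1 · (A_2 · A_3)) · (A_4 · A_5)): (A_2 · A_3): 32×37 by 37×14 → 32×14, cost 32·37·14 = 16576; (A_1 · (A_2 · A_3)): 23×32 by 32×14 → 23×14, cost 23·32·14 = 10304; cumulative 26880; (A_4 · A_5): 14×30 by 30×22 → 14×22, cost 14·30·22 = 9240; ((A_1 · (A_2 · A_3)) · (A_4 · A_5)): 23×14 by 14×22 → 23×22, cost 23·14·22 = 7084; cumulative 43204. Total 43204.
Order Q = (A_1 · (A_2 · ((A_3 · A_4) · A_5))): (A_3 · A_4): 37×14 by 14×30 → 37×30, cost 37·14·30 = 15540; ((A_3 · A_4) · A_5): 37×30 by 30×22 → 37×22, cost 37·30·22 = 24420; cumulative 39960; (A_2 · ((A_3 · A_4) · A_5)): 32×37 by 37×22 → 32×22, cost 32·37·22 = 26048; cumulative 66008; (A_1 · (A_2 · ((A_3 · A_4) · A_5))): 23×32 by 32×22 → 23×22, cost 23·32·22 = 16192; cumulative 82200. Total 82200.
Difference: |43204 − 82200| = 38996.

38996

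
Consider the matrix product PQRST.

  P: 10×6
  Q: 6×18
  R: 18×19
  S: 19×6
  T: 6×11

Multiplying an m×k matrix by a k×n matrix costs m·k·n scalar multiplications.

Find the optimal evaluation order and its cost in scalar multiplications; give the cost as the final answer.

3720

Adjacent pairs: PQ = 10·6·18 = 1080; QR = 6·18·19 = 2052; RS = 18·19·6 = 2052; ST = 19·6·11 = 1254.
Length 3: P..R: k=1: 0+2052+10·6·19=3192; k=2: 1080+0+10·18·19=4500 → min 3192 | Q..S: k=2: 0+2052+6·18·6=2700; k=3: 2052+0+6·19·6=2736 → min 2700 | R..T: k=3: 0+1254+18·19·11=5016; k=4: 2052+0+18·6·11=3240 → min 3240.
Length 4: P..S: k=1: 0+2700+10·6·6=3060; k=2: 1080+2052+10·18·6=4212; k=3: 3192+0+10·19·6=4332 → min 3060 | Q..T: k=2: 0+3240+6·18·11=4428; k=3: 2052+1254+6·19·11=4560; k=4: 2700+0+6·6·11=3096 → min 3096.
Length 5: P..T: k=1: 0+3096+10·6·11=3756; k=2: 1080+3240+10·18·11=6300; k=3: 3192+1254+10·19·11=6536; k=4: 3060+0+10·6·11=3720 → min 3720.
Optimal parenthesization: ((P(Q(RS)))T) with cost 3720.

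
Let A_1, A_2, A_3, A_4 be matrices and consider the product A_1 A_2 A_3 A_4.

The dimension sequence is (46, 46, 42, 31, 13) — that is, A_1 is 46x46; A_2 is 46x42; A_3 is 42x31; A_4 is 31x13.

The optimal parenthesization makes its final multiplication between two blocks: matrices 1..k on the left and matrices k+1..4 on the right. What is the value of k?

1

Adjacent pairs: A_1A_2 = 46·46·42 = 88872; A_2A_3 = 46·42·31 = 59892; A_3A_4 = 42·31·13 = 16926.
Length 3: A_1..A_3: k=1: 0+59892+46·46·31=125488; k=2: 88872+0+46·42·31=148764 → min 125488 | A_2..A_4: k=2: 0+16926+46·42·13=42042; k=3: 59892+0+46·31·13=78430 → min 42042.
Top-level splits: k=1: (A_1..A_1)·(A_2..A_4) → 0+42042+46·46·13 = 69550; k=2: (A_1..A_2)·(A_3..A_4) → 88872+16926+46·42·13 = 130914; k=3: (A_1..A_3)·(A_4..A_4) → 125488+0+46·31·13 = 144026.
Best split is after A_1, i.e. k = 1.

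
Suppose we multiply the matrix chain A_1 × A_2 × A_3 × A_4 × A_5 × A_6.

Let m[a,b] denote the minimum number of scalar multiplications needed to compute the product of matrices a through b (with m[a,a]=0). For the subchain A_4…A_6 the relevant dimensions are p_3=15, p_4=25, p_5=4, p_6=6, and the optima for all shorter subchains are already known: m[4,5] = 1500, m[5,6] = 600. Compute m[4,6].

m[4,6] = min over k∈[4,5] of m[4,k]+m[k+1,6]+p_{3}·p_k·p_{6}.
k=4: 0 + 600 + 15·25·6 = 2850; k=5: 1500 + 0 + 15·4·6 = 1860.
Minimum: 1860 at k=5.

1860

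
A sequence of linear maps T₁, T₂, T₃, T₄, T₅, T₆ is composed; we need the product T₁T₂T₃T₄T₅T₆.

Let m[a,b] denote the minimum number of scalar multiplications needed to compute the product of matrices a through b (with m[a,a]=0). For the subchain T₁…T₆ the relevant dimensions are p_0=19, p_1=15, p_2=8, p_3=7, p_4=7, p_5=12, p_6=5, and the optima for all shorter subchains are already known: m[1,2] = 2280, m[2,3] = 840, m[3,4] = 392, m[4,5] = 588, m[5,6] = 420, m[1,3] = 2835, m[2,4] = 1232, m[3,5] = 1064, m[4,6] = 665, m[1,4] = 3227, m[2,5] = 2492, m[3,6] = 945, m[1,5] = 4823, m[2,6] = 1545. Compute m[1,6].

2970

m[1,6] = min over k∈[1,5] of m[1,k]+m[k+1,6]+p_{0}·p_k·p_{6}.
k=1: 0 + 1545 + 19·15·5 = 2970; k=2: 2280 + 945 + 19·8·5 = 3985; k=3: 2835 + 665 + 19·7·5 = 4165; k=4: 3227 + 420 + 19·7·5 = 4312; k=5: 4823 + 0 + 19·12·5 = 5963.
Minimum: 2970 at k=1.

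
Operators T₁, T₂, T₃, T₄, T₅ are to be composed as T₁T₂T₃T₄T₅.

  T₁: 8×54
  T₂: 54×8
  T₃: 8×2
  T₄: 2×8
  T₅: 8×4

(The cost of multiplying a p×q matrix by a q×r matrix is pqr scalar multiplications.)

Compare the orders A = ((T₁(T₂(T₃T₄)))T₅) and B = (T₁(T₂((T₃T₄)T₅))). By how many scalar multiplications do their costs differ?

3456

Order A = ((T₁(T₂(T₃T₄)))T₅): (T₃T₄): 8×2 by 2×8 → 8×8, cost 8·2·8 = 128; (T₂(T₃T₄)): 54×8 by 8×8 → 54×8, cost 54·8·8 = 3456; cumulative 3584; (T₁(T₂(T₃T₄))): 8×54 by 54×8 → 8×8, cost 8·54·8 = 3456; cumulative 7040; ((T₁(T₂(T₃T₄)))T₅): 8×8 by 8×4 → 8×4, cost 8·8·4 = 256; cumulative 7296. Total 7296.
Order B = (T₁(T₂((T₃T₄)T₅))): (T₃T₄): 8×2 by 2×8 → 8×8, cost 8·2·8 = 128; ((T₃T₄)T₅): 8×8 by 8×4 → 8×4, cost 8·8·4 = 256; cumulative 384; (T₂((T₃T₄)T₅)): 54×8 by 8×4 → 54×4, cost 54·8·4 = 1728; cumulative 2112; (T₁(T₂((T₃T₄)T₅))): 8×54 by 54×4 → 8×4, cost 8·54·4 = 1728; cumulative 3840. Total 3840.
Difference: |7296 − 3840| = 3456.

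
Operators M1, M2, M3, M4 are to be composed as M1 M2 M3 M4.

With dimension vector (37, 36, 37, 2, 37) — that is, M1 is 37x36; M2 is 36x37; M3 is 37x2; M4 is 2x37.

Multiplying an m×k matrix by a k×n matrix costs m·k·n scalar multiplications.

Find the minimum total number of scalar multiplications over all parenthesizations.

8066

Adjacent pairs: M1M2 = 37·36·37 = 49284; M2M3 = 36·37·2 = 2664; M3M4 = 37·2·37 = 2738.
Length 3: M1..M3: k=1: 0+2664+37·36·2=5328; k=2: 49284+0+37·37·2=52022 → min 5328 | M2..M4: k=2: 0+2738+36·37·37=52022; k=3: 2664+0+36·2·37=5328 → min 5328.
Length 4: M1..M4: k=1: 0+5328+37·36·37=54612; k=2: 49284+2738+37·37·37=102675; k=3: 5328+0+37·2·37=8066 → min 8066.
Optimal order: ((M1 (M2 M3)) M4) with cost 8066.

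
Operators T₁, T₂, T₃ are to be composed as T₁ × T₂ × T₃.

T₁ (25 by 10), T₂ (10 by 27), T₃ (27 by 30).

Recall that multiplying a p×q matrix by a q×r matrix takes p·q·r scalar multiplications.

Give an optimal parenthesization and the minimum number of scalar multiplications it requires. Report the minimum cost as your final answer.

(T₁ × (T₂ × T₃)): cost 15600.
((T₁ × T₂) × T₃): cost 27000.
Optimal: (T₁ × (T₂ × T₃)) with cost 15600.

15600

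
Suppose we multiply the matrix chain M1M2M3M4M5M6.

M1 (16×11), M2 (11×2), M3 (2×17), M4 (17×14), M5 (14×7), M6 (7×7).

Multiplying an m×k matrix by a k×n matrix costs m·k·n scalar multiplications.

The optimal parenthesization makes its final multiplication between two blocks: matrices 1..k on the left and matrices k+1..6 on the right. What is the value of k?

Adjacent pairs: M1M2 = 16·11·2 = 352; M2M3 = 11·2·17 = 374; M3M4 = 2·17·14 = 476; M4M5 = 17·14·7 = 1666; M5M6 = 14·7·7 = 686.
Length 3: M1..M3: k=1: 0+374+16·11·17=3366; k=2: 352+0+16·2·17=896 → min 896 | M2..M4: k=2: 0+476+11·2·14=784; k=3: 374+0+11·17·14=2992 → min 784 | M3..M5: k=3: 0+1666+2·17·7=1904; k=4: 476+0+2·14·7=672 → min 672 | M4..M6: k=4: 0+686+17·14·7=2352; k=5: 1666+0+17·7·7=2499 → min 2352.
Length 4: M1..M4: k=1: 0+784+16·11·14=3248; k=2: 352+476+16·2·14=1276; k=3: 896+0+16·17·14=4704 → min 1276 | M2..M5: k=2: 0+672+11·2·7=826; k=3: 374+1666+11·17·7=3349; k=4: 784+0+11·14·7=1862 → min 826 | M3..M6: k=3: 0+2352+2·17·7=2590; k=4: 476+686+2·14·7=1358; k=5: 672+0+2·7·7=770 → min 770.
Length 5: M1..M5: k=1: 0+826+16·11·7=2058; k=2: 352+672+16·2·7=1248; k=3: 896+1666+16·17·7=4466; k=4: 1276+0+16·14·7=2844 → min 1248 | M2..M6: k=2: 0+770+11·2·7=924; k=3: 374+2352+11·17·7=4035; k=4: 784+686+11·14·7=2548; k=5: 826+0+11·7·7=1365 → min 924.
Top-level splits: k=1: (M1..M1)·(M2..M6) → 0+924+16·11·7 = 2156; k=2: (M1..M2)·(M3..M6) → 352+770+16·2·7 = 1346; k=3: (M1..M3)·(M4..M6) → 896+2352+16·17·7 = 5152; k=4: (M1..M4)·(M5..M6) → 1276+686+16·14·7 = 3530; k=5: (M1..M5)·(M6..M6) → 1248+0+16·7·7 = 2032.
Best split is after M2, i.e. k = 2.

2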